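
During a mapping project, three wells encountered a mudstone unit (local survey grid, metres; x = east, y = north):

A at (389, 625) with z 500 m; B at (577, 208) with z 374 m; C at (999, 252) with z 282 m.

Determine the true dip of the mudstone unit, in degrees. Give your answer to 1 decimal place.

Let the plane be z = a·x + b·y + c.
B−A: 188a − 417b = −126;  C−A: 610a − 373b = −218.
Solving gives a = −0.23831, b = 0.19472.
Gradient magnitude |∇z| = √(a² + b²) = √(0.05679 + 0.03792) = 0.30775.
True dip = arctan(0.30775) = 17.1°, dipping toward SE (azimuth ≈ 129°).

17.1°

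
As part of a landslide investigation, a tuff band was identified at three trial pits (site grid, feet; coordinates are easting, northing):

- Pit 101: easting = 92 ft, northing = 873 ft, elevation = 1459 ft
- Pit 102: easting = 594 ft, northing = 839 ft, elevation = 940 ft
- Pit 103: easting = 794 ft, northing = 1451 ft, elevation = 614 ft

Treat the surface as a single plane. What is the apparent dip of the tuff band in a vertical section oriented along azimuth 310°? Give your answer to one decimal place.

34.2°

Two edge vectors: Pit 101→Pit 102 = (502, -34, -519), Pit 101→Pit 103 = (702, 578, -845).
Normal n = (Pit 101→Pit 102) × (Pit 101→Pit 103) = (328712, 59852, 314024).
So ∂z/∂easting = −n_x/n_z = −1.04677 and ∂z/∂northing = −n_y/n_z = −0.19060.
Unit vector along 310° is (sin 310°, cos 310°) = (-0.7660, 0.6428).
Slope in that direction = a·(-0.7660) + b·(0.6428) = 0.67936.
Apparent dip = arctan|0.67936| = 34.2° (true dip is 46.8°, so apparent ≤ true as expected).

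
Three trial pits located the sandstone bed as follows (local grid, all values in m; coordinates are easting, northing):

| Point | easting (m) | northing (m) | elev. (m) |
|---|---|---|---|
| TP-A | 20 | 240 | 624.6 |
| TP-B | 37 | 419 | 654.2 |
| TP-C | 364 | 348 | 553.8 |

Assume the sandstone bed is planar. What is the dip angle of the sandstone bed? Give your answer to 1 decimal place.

Let the plane be z = a·easting + b·northing + c.
TP-B−TP-A: 17a + 179b = 29.6;  TP-C−TP-A: 344a + 108b = −70.8.
Solving gives a = −0.26565, b = 0.19059.
Gradient magnitude |∇z| = √(a² + b²) = √(0.07057 + 0.03633) = 0.32695.
True dip = arctan(0.32695) = 18.1°, dipping toward SE (azimuth ≈ 126°).

18.1°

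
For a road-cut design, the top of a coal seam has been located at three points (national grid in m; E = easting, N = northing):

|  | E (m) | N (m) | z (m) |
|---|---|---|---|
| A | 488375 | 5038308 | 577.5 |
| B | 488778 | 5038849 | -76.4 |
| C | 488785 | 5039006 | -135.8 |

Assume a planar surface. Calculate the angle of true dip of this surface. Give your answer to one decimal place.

Let the plane be z = a·E + b·N + c.
B−A: 403a + 541b = −653.9;  C−A: 410a + 698b = −713.3.
Solving gives a = −1.18564, b = −0.32548.
Gradient magnitude |∇z| = √(a² + b²) = √(1.40575 + 0.10594) = 1.22951.
True dip = arctan(1.22951) = 50.9°, dipping toward ENE (azimuth ≈ 075°).

50.9°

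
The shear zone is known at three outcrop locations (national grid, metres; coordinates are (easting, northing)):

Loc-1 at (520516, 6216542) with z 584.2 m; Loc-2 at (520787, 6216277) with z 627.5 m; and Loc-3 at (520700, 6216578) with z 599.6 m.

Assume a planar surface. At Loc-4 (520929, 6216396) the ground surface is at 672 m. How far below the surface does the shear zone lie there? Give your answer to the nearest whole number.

39 m

Two edge vectors: Loc-1→Loc-2 = (271, -265, 43.3), Loc-1→Loc-3 = (184, 36, 15.4).
Normal n = (Loc-1→Loc-2) × (Loc-1→Loc-3) = (-5639.8, 3793.8, 58516).
So ∂z/∂E = −n_x/n_z = 0.09638048 and ∂z/∂N = −n_y/n_z = −0.06483355.
Intercept c from Loc-1: 584.2 − 50167.58 + 403040.49 = 353457.10.
At (520929, 6216396): z_contact = 50207.4 − 403031.0 + 353457.10 = 633.5 m.
Depth below ground = 672 − 633.5 = 39 m.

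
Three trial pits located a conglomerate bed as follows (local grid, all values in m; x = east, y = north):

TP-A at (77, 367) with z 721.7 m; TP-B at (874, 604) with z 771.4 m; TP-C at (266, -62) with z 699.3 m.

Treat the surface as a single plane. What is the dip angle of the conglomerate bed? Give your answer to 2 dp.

Two edge vectors: TP-A→TP-B = (797, 237, 49.7), TP-A→TP-C = (189, -429, -22.4).
Normal n = (TP-A→TP-B) × (TP-A→TP-C) = (16012.5, 27246.1, -386706).
So ∂z/∂x = −n_x/n_z = 0.04141 and ∂z/∂y = −n_y/n_z = 0.07046.
Gradient magnitude |∇z| = √(a² + b²) = √(0.00171 + 0.00496) = 0.08172.
True dip = arctan(0.08172) = 4.67°, dipping toward SSW (azimuth ≈ 210°).

4.67°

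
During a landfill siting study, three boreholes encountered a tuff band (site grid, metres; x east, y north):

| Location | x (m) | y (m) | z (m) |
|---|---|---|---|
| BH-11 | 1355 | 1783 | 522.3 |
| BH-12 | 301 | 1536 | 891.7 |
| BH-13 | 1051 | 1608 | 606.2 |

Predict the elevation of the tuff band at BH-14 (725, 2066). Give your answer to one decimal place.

837.1 m

Let the plane be z = a·x + b·y + c.
BH-12−BH-11: −1054a − 247b = 369.4;  BH-13−BH-11: −304a − 175b = 83.9.
Solving gives a = −0.401618, b = 0.218239.
Then c = 522.3 − a·1355 − b·1783 = 677.37.
At (725, 2066): z = −291.2 + 450.9 + 677.37 = 837.1 m.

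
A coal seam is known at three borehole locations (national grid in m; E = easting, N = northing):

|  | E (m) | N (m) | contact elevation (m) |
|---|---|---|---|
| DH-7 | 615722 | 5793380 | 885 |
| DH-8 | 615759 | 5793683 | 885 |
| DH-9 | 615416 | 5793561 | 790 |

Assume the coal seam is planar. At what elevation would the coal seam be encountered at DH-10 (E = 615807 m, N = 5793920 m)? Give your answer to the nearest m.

Let the plane be z = a·E + b·N + c.
DH-8−DH-7: 37a + 303b = 0;  DH-9−DH-7: −306a + 181b = −95.
Solving gives a = 0.28954383, b = −0.03535684.
Then c = 885 − a·615722 − b·5793380 = 27442.09.
At (615807, 5793920): z = 178303.1 − 204854.7 + 27442.09 = 890.5 m.

891 m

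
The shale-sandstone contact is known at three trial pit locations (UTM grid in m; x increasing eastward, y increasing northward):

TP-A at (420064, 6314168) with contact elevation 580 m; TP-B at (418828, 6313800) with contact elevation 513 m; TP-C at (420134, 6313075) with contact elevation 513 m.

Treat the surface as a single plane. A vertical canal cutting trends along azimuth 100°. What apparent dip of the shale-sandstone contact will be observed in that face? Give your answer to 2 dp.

Let the plane be z = a·x + b·y + c.
TP-B−TP-A: −1236a − 368b = −67;  TP-C−TP-A: 70a − 1093b = −67.
Solving gives a = 0.03528, b = 0.06356.
Unit vector along 100° is (sin 100°, cos 100°) = (0.9848, -0.1736).
Slope in that direction = a·(0.9848) + b·(-0.1736) = 0.02371.
Apparent dip = arctan|0.02371| = 1.36° (true dip is 4.2°, so apparent ≤ true as expected).

1.36°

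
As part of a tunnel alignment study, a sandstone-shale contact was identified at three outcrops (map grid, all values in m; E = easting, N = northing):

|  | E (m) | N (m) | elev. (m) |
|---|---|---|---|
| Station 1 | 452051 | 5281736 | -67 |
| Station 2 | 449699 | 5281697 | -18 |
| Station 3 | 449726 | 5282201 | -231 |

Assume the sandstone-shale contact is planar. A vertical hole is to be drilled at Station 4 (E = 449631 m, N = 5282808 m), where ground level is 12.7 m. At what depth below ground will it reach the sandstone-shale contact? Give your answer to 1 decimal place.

Let the plane be z = a·E + b·N + c.
Station 2−Station 1: −2352a − 39b = 49;  Station 3−Station 1: −2325a + 465b = −164.
Solving gives a = −0.013837912, b = −0.421877731.
Then c = -67 − a·452051 − b·5281736 = 2234435.24.
At (449631, 5282808): z_contact = −6221.95 − 2228699.05 + 2234435.24 = -485.77 m.
Depth below ground = 12.7 − (-485.77) = 498.5 m.

498.5 m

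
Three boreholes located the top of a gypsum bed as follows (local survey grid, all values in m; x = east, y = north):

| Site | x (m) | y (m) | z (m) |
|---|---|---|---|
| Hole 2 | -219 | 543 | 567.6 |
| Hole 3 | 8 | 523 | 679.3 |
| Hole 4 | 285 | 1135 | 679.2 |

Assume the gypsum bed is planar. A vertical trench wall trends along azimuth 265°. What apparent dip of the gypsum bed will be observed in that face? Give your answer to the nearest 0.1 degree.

Let the plane be z = a·x + b·y + c.
Hole 3−Hole 2: 227a − 20b = 111.7;  Hole 4−Hole 2: 504a + 592b = 111.6.
Solving gives a = 0.47319, b = −0.21433.
Unit vector along 265° is (sin 265°, cos 265°) = (-0.9962, -0.0872).
Slope in that direction = a·(-0.9962) + b·(-0.0872) = −0.45271.
Apparent dip = arctan|0.45271| = 24.4° (true dip is 27.5°, so apparent ≤ true as expected).

24.4°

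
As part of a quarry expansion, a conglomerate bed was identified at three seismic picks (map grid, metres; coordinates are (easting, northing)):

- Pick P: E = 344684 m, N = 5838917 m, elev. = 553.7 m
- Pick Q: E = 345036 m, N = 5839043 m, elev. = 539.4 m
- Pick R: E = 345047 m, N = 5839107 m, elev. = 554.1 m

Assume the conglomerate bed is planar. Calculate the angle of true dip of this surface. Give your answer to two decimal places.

Let the plane be z = a·E + b·N + c.
Pick Q−Pick P: 352a + 126b = −14.3;  Pick R−Pick P: 363a + 190b = 0.4.
Solving gives a = −0.13090, b = 0.25219.
Gradient magnitude |∇z| = √(a² + b²) = √(0.01713 + 0.06360) = 0.28413.
True dip = arctan(0.28413) = 15.86°, dipping toward SSE (azimuth ≈ 153°).

15.86°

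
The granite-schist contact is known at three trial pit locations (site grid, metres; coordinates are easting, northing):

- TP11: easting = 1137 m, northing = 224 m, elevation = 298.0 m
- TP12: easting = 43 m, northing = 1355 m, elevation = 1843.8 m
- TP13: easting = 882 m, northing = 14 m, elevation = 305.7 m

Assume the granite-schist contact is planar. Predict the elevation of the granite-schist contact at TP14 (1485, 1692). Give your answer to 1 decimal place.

1167.0 m

Two edge vectors: TP11→TP12 = (-1094, 1131, 1545.8), TP11→TP13 = (-255, -210, 7.7).
Normal n = (TP11→TP12) × (TP11→TP13) = (333326.7, -385755.2, 518145).
So ∂z/∂easting = −n_x/n_z = −0.643308 and ∂z/∂northing = −n_y/n_z = 0.744493.
Intercept c from TP11: 298 + 731.44 − 166.77 = 862.67.
At (1485, 1692): z = −955.3 + 1259.7 + 862.67 = 1167.0 m.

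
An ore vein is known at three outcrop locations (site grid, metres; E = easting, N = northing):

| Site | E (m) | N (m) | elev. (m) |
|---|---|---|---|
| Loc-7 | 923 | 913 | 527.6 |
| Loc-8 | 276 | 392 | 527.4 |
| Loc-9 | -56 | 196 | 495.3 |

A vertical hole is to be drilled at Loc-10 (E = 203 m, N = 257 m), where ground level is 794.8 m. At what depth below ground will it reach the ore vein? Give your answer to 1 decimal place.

233.2 m

Two edge vectors: Loc-7→Loc-8 = (-647, -521, -0.2), Loc-7→Loc-9 = (-979, -717, -32.3).
Normal n = (Loc-7→Loc-8) × (Loc-7→Loc-9) = (16684.9, -20702.3, -46160).
So ∂z/∂E = −n_x/n_z = 0.36146 and ∂z/∂N = −n_y/n_z = −0.44849.
Intercept c from Loc-7: 527.6 − 333.63 + 409.47 = 603.45.
At (203, 257): z_contact = 73.38 − 115.26 + 603.45 = 561.56 m.
Depth below ground = 794.8 − 561.56 = 233.2 m.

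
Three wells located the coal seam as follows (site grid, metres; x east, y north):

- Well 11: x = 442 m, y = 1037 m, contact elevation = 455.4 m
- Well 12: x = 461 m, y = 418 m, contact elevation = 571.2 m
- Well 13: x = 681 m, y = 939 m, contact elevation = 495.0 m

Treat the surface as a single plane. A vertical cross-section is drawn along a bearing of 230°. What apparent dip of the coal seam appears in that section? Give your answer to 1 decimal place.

Two edge vectors: Well 11→Well 12 = (19, -619, 115.8), Well 11→Well 13 = (239, -98, 39.6).
Normal n = (Well 11→Well 12) × (Well 11→Well 13) = (-13164, 26923.8, 146079).
So ∂z/∂x = −n_x/n_z = 0.09012 and ∂z/∂y = −n_y/n_z = −0.18431.
Unit vector along 230° is (sin 230°, cos 230°) = (-0.7660, -0.6428).
Slope in that direction = a·(-0.7660) + b·(-0.6428) = 0.04944.
Apparent dip = arctan|0.04944| = 2.8° (true dip is 11.6°, so apparent ≤ true as expected).

2.8°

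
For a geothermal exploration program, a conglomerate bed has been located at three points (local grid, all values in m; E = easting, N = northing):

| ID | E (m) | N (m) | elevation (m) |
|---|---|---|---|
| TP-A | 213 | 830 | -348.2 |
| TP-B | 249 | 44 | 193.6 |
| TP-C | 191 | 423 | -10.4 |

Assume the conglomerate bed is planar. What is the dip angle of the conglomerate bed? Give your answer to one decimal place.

Let the plane be z = a·E + b·N + c.
TP-B−TP-A: 36a − 786b = 541.8;  TP-C−TP-A: −22a − 407b = 337.8.
Solving gives a = −1.40866, b = −0.75383.
Gradient magnitude |∇z| = √(a² + b²) = √(1.98432 + 0.56826) = 1.59768.
True dip = arctan(1.59768) = 58.0°, dipping toward ENE (azimuth ≈ 062°).

58.0°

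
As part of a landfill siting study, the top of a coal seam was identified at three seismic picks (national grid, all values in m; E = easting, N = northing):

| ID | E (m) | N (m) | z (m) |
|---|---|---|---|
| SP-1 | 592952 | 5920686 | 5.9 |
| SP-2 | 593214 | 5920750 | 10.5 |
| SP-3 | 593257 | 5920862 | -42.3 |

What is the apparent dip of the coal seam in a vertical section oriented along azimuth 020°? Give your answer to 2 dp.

24.02°

Two edge vectors: SP-1→SP-2 = (262, 64, 4.6), SP-1→SP-3 = (305, 176, -48.2).
Normal n = (SP-1→SP-2) × (SP-1→SP-3) = (-3894.4, 14031.4, 26592).
So ∂z/∂E = −n_x/n_z = 0.14645 and ∂z/∂N = −n_y/n_z = −0.52765.
Unit vector along 020° is (sin 20°, cos 20°) = (0.3420, 0.9397).
Slope in that direction = a·(0.3420) + b·(0.9397) = −0.44574.
Apparent dip = arctan|0.44574| = 24.02° (true dip is 28.7°, so apparent ≤ true as expected).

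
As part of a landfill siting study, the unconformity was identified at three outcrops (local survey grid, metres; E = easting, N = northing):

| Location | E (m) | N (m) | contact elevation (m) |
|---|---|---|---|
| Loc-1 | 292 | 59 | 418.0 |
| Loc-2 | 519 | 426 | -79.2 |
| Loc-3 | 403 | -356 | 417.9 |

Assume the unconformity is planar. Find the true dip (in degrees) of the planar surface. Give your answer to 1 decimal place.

57.7°

Let the plane be z = a·E + b·N + c.
Loc-2−Loc-1: 227a + 367b = −497.2;  Loc-3−Loc-1: 111a − 415b = −0.1.
Solving gives a = −1.52936, b = −0.40882.
Gradient magnitude |∇z| = √(a² + b²) = √(2.33894 + 0.16713) = 1.58306.
True dip = arctan(1.58306) = 57.7°, dipping toward ENE (azimuth ≈ 075°).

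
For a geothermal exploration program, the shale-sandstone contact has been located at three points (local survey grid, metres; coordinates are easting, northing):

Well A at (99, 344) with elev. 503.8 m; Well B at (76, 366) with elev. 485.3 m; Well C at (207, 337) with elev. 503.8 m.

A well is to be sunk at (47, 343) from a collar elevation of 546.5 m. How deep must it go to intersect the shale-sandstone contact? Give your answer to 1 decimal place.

38.8 m

Let the plane be z = a·easting + b·northing + c.
Well B−Well A: −23a + 22b = −18.5;  Well C−Well A: 108a − 7b = 0.
Solving gives a = −0.05847, b = −0.90203.
Then c = 503.8 − a·99 − b·344 = 819.89.
At (47, 343): z_contact = −2.75 − 309.40 + 819.89 = 507.74 m.
Depth below ground = 546.5 − 507.74 = 38.8 m.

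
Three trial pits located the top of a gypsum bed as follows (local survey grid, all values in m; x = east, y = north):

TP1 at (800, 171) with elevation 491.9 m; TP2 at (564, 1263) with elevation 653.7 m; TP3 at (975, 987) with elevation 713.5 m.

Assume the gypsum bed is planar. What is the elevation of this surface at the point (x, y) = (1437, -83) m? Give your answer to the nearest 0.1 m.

621.1 m

Let the plane be z = a·x + b·y + c.
TP2−TP1: −236a + 1092b = 161.8;  TP3−TP1: 175a + 816b = 221.6.
Solving gives a = 0.286592, b = 0.210106.
Then c = 491.9 − a·800 − b·171 = 226.70.
At (1437, -83): z = 411.8 − 17.4 + 226.70 = 621.1 m.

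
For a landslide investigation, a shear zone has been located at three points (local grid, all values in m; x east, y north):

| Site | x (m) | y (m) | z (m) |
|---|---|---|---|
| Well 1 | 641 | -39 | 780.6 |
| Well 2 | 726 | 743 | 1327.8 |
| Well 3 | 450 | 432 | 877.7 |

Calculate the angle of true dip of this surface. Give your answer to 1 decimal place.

Two edge vectors: Well 1→Well 2 = (85, 782, 547.2), Well 1→Well 3 = (-191, 471, 97.1).
Normal n = (Well 1→Well 2) × (Well 1→Well 3) = (-181799, -112768.7, 189397).
So ∂z/∂x = −n_x/n_z = 0.95988 and ∂z/∂y = −n_y/n_z = 0.59541.
Gradient magnitude |∇z| = √(a² + b²) = √(0.92138 + 0.35451) = 1.12955.
True dip = arctan(1.12955) = 48.5°, dipping toward WSW (azimuth ≈ 238°).

48.5°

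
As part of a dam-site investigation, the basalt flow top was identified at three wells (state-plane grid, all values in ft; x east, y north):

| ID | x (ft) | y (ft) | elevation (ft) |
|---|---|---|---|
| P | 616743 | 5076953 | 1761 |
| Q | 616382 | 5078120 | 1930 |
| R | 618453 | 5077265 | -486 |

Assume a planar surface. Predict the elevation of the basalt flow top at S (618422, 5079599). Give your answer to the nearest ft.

-1025 ft

Let the plane be z = a·x + b·y + c.
Q−P: −361a + 1167b = 169;  R−P: 1710a + 312b = −2247.
Solving gives a = −1.26884283, b = −0.24768831.
Then c = 1761 − a·616743 − b·5076953 = 2041812.87.
At (618422, 5079599): z = −784680.3 − 1258157.3 + 2041812.87 = -1024.8 ft.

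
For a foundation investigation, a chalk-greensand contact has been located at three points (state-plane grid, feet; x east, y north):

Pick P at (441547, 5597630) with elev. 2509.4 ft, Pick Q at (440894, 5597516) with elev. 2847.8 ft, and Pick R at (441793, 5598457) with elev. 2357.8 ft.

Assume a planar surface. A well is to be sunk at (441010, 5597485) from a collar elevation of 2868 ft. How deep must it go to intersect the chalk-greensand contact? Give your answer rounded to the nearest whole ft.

79 ft

Two edge vectors: Pick P→Pick Q = (-653, -114, 338.4), Pick P→Pick R = (246, 827, -151.6).
Normal n = (Pick P→Pick Q) × (Pick P→Pick R) = (-262574.4, -15748.4, -511987).
So ∂z/∂x = −n_x/n_z = −0.51285365 and ∂z/∂y = −n_y/n_z = −0.03075937.
Intercept c from Pick P: 2509.4 + 226448.99 + 172179.60 = 401137.99.
At (441010, 5597485): z_contact = −226173.6 − 172175.1 + 401137.99 = 2789.3 ft.
Depth below ground = 2868 − 2789.3 = 79 ft.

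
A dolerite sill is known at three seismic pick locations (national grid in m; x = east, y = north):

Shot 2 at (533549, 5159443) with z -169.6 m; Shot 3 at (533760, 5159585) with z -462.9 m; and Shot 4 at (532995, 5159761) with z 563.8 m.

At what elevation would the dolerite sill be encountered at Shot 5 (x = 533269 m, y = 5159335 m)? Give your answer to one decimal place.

215.3 m

Two edge vectors: Shot 2→Shot 3 = (211, 142, -293.3), Shot 2→Shot 4 = (-554, 318, 733.4).
Normal n = (Shot 2→Shot 3) × (Shot 2→Shot 4) = (197412.2, 7740.8, 145766).
So ∂z/∂x = −n_x/n_z = −1.354308961 and ∂z/∂y = −n_y/n_z = −0.053104290.
Intercept c from Shot 2: -169.6 + 722590.19 + 273988.56 = 996409.15.
At (533269, 5159335): z = −722211.0 − 273982.8 + 996409.15 = 215.3 m.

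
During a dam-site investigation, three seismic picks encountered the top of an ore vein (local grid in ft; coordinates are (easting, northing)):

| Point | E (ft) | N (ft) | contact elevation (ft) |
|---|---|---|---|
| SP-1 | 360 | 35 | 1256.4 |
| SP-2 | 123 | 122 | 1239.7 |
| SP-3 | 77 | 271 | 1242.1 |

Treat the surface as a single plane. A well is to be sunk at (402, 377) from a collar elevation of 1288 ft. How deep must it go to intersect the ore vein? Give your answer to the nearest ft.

Let the plane be z = a·E + b·N + c.
SP-2−SP-1: −237a + 87b = −16.7;  SP-3−SP-1: −283a + 236b = −14.3.
Solving gives a = 0.08614, b = 0.04270.
Then c = 1256.4 − a·360 − b·35 = 1223.90.
At (402, 377): z_contact = 34.6 + 16.1 + 1223.90 = 1274.6 ft.
Depth below ground = 1288 − 1274.6 = 13 ft.

13 ft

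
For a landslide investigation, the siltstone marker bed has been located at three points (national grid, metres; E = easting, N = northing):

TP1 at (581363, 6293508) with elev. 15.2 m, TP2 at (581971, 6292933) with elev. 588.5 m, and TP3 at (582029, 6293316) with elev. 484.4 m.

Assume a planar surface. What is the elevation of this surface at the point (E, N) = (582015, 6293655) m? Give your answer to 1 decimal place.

353.1 m

Two edge vectors: TP1→TP2 = (608, -575, 573.3), TP1→TP3 = (666, -192, 469.2).
Normal n = (TP1→TP2) × (TP1→TP3) = (-159716.4, 96544.2, 266214).
So ∂z/∂E = −n_x/n_z = 0.599954923 and ∂z/∂N = −n_y/n_z = −0.362656359.
Intercept c from TP1: 15.2 − 348791.59 + 2282380.70 = 1933604.30.
At (582015, 6293655): z = 349182.8 − 2282434.0 + 1933604.30 = 353.1 m.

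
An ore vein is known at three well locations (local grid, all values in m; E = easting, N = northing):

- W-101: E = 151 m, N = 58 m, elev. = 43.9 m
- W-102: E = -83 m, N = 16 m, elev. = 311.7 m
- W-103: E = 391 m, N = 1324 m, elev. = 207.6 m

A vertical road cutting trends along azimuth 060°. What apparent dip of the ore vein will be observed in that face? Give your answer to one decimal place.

Let the plane be z = a·E + b·N + c.
W-102−W-101: −234a − 42b = 267.8;  W-103−W-101: 240a + 1266b = 163.7.
Solving gives a = −1.20878, b = 0.35846.
Unit vector along 060° is (sin 60°, cos 60°) = (0.8660, 0.5000).
Slope in that direction = a·(0.8660) + b·(0.5000) = −0.86761.
Apparent dip = arctan|0.86761| = 40.9° (true dip is 51.6°, so apparent ≤ true as expected).

40.9°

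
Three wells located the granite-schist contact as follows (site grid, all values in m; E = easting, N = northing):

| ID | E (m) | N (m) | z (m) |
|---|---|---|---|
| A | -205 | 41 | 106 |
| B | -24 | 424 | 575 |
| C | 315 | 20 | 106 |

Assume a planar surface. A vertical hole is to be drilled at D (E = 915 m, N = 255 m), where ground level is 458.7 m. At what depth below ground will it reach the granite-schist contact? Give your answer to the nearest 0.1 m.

Two edge vectors: A→B = (181, 383, 469), A→C = (520, -21, 0).
Normal n = (A→B) × (A→C) = (9849, 243880, -202961).
So ∂z/∂E = −n_x/n_z = 0.04853 and ∂z/∂N = −n_y/n_z = 1.20161.
Intercept c from A: 106 + 9.95 − 49.27 = 66.68.
At (915, 255): z_contact = 44.40 + 306.41 + 66.68 = 417.49 m.
Depth below ground = 458.7 − 417.49 = 41.2 m.

41.2 m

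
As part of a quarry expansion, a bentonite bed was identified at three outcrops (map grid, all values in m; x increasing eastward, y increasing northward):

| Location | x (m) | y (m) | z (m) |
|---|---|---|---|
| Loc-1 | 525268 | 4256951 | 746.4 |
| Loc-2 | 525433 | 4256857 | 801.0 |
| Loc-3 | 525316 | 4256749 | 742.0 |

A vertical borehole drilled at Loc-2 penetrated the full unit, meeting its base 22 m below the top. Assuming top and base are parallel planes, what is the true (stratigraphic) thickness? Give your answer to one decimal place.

Let the plane be z = a·x + b·y + c.
Loc-2−Loc-1: 165a − 94b = 54.6;  Loc-3−Loc-1: 48a − 202b = −4.4.
Solving gives a = 0.39707, b = 0.11614.
|∇z| = √(a²+b²) = 0.41371, so dip δ = arctan(0.41371) = 22.48°.
True thickness = vertical thickness × cos δ = 22 × cos 22.48° = 20.3 m.

20.3 m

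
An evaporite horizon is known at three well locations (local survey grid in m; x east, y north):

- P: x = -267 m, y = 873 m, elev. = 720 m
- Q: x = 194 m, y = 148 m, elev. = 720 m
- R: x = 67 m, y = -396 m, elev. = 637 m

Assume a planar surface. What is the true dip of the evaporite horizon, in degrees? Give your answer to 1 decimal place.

11.7°

Two edge vectors: P→Q = (461, -725, 0), P→R = (334, -1269, -83).
Normal n = (P→Q) × (P→R) = (60175, 38263, -342859).
So ∂z/∂x = −n_x/n_z = 0.17551 and ∂z/∂y = −n_y/n_z = 0.11160.
Gradient magnitude |∇z| = √(a² + b²) = √(0.03080 + 0.01245) = 0.20799.
True dip = arctan(0.20799) = 11.7°, dipping toward WSW (azimuth ≈ 238°).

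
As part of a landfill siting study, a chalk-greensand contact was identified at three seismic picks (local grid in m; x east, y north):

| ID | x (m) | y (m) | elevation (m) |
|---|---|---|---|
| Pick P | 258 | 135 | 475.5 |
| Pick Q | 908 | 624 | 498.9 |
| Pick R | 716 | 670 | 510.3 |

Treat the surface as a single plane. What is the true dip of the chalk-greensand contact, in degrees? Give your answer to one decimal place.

5.9°

Let the plane be z = a·x + b·y + c.
Pick Q−Pick P: 650a + 489b = 23.4;  Pick R−Pick P: 458a + 535b = 34.8.
Solving gives a = −0.03634, b = 0.09615.
Gradient magnitude |∇z| = √(a² + b²) = √(0.00132 + 0.00925) = 0.10279.
True dip = arctan(0.10279) = 5.9°, dipping toward SSE (azimuth ≈ 159°).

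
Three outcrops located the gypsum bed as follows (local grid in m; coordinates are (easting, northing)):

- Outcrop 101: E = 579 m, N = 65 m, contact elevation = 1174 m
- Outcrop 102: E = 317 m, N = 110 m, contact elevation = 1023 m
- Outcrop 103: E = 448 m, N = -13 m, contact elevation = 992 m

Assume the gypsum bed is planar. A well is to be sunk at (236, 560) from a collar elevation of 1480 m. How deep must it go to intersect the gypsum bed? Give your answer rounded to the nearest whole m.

42 m

Let the plane be z = a·E + b·N + c.
Outcrop 102−Outcrop 101: −262a + 45b = −151;  Outcrop 103−Outcrop 101: −131a − 78b = −182.
Solving gives a = 0.75835, b = 1.05970.
Then c = 1174 − a·579 − b·65 = 666.04.
At (236, 560): z_contact = 179.0 + 593.4 + 666.04 = 1438.4 m.
Depth below ground = 1480 − 1438.4 = 42 m.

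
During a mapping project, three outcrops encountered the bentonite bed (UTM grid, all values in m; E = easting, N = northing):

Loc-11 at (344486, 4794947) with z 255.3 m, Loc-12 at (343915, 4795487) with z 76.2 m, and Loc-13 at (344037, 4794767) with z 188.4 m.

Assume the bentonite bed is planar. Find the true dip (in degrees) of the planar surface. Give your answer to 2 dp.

13.10°

Let the plane be z = a·E + b·N + c.
Loc-12−Loc-11: −571a + 540b = −179.1;  Loc-13−Loc-11: −449a − 180b = −66.9.
Solving gives a = 0.19802, b = −0.12228.
Gradient magnitude |∇z| = √(a² + b²) = √(0.03921 + 0.01495) = 0.23273.
True dip = arctan(0.23273) = 13.10°, dipping toward WNW (azimuth ≈ 302°).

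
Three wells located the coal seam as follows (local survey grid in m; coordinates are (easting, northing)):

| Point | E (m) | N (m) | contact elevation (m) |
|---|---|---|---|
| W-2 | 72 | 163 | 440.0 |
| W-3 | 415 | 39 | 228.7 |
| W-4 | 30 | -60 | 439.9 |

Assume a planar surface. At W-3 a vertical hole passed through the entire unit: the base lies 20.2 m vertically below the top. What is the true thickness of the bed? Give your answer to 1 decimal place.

17.4 m

Two edge vectors: W-2→W-3 = (343, -124, -211.3), W-2→W-4 = (-42, -223, -0.1).
Normal n = (W-2→W-3) × (W-2→W-4) = (-47107.5, 8908.9, -81697).
So ∂z/∂E = −n_x/n_z = −0.57661 and ∂z/∂N = −n_y/n_z = 0.10905.
|∇z| = √(a²+b²) = 0.58683, so dip δ = arctan(0.58683) = 30.41°.
True thickness = vertical thickness × cos δ = 20.2 × cos 30.41° = 17.4 m.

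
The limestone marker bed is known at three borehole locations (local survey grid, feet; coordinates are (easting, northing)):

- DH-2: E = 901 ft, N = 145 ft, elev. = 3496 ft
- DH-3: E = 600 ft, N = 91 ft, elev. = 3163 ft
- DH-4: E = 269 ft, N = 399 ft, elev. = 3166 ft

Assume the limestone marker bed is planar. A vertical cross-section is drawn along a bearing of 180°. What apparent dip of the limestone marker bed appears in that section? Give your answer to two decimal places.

45.14°

Two edge vectors: DH-2→DH-3 = (-301, -54, -333), DH-2→DH-4 = (-632, 254, -330).
Normal n = (DH-2→DH-3) × (DH-2→DH-4) = (102402, 111126, -110582).
So ∂z/∂E = −n_x/n_z = 0.92603 and ∂z/∂N = −n_y/n_z = 1.00492.
Unit vector along 180° is (sin 180°, cos 180°) = (0.0000, -1.0000).
Slope in that direction = a·(0.0000) + b·(-1.0000) = −1.00492.
Apparent dip = arctan|1.00492| = 45.14° (true dip is 53.8°, so apparent ≤ true as expected).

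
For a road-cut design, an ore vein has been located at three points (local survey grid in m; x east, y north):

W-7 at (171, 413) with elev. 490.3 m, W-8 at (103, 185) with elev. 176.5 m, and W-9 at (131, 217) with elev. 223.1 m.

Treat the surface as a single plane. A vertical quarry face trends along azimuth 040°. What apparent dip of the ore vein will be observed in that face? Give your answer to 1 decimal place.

Two edge vectors: W-7→W-8 = (-68, -228, -313.8), W-7→W-9 = (-40, -196, -267.2).
Normal n = (W-7→W-8) × (W-7→W-9) = (-583.2, -5617.6, 4208).
So ∂z/∂x = −n_x/n_z = 0.13859 and ∂z/∂y = −n_y/n_z = 1.33498.
Unit vector along 040° is (sin 40°, cos 40°) = (0.6428, 0.7660).
Slope in that direction = a·(0.6428) + b·(0.7660) = 1.11174.
Apparent dip = arctan|1.11174| = 48.0° (true dip is 53.3°, so apparent ≤ true as expected).

48.0°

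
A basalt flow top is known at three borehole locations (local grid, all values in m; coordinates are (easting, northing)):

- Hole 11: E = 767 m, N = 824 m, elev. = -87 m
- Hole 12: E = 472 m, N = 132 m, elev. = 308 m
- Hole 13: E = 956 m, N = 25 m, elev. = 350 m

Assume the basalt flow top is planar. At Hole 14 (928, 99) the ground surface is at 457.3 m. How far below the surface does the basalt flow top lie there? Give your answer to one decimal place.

Two edge vectors: Hole 11→Hole 12 = (-295, -692, 395), Hole 11→Hole 13 = (189, -799, 437).
Normal n = (Hole 11→Hole 12) × (Hole 11→Hole 13) = (13201, 203570, 366493).
So ∂z/∂E = −n_x/n_z = −0.03602 and ∂z/∂N = −n_y/n_z = −0.55545.
Intercept c from Hole 11: -87 + 27.63 + 457.69 = 398.32.
At (928, 99): z_contact = −33.43 − 54.99 + 398.32 = 309.90 m.
Depth below ground = 457.3 − 309.90 = 147.4 m.

147.4 m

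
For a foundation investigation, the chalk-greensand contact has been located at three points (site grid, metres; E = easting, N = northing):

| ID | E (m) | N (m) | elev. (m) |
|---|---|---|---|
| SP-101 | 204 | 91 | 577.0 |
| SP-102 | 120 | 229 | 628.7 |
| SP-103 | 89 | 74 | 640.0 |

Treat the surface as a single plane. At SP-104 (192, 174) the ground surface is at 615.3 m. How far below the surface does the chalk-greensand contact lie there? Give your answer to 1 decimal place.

28.5 m

Two edge vectors: SP-101→SP-102 = (-84, 138, 51.7), SP-101→SP-103 = (-115, -17, 63).
Normal n = (SP-101→SP-102) × (SP-101→SP-103) = (9572.9, -653.5, 17298).
So ∂z/∂E = −n_x/n_z = −0.55341 and ∂z/∂N = −n_y/n_z = 0.03778.
Intercept c from SP-101: 577 + 112.90 − 3.44 = 686.46.
At (192, 174): z_contact = −106.25 + 6.57 + 686.46 = 586.78 m.
Depth below ground = 615.3 − 586.78 = 28.5 m.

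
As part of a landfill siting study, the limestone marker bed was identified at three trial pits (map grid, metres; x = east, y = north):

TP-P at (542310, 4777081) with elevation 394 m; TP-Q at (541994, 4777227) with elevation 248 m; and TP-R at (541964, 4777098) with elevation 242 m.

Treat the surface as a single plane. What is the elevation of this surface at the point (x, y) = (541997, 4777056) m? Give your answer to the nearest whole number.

259 m

Two edge vectors: TP-P→TP-Q = (-316, 146, -146), TP-P→TP-R = (-346, 17, -152).
Normal n = (TP-P→TP-Q) × (TP-P→TP-R) = (-19710, 2484, 45144).
So ∂z/∂x = −n_x/n_z = 0.43660287 and ∂z/∂y = −n_y/n_z = −0.05502392.
Intercept c from TP-P: 394 − 236774.10 + 262853.74 = 26473.64.
At (541997, 4777056): z = 236637.4 − 262852.4 + 26473.64 = 258.7 m.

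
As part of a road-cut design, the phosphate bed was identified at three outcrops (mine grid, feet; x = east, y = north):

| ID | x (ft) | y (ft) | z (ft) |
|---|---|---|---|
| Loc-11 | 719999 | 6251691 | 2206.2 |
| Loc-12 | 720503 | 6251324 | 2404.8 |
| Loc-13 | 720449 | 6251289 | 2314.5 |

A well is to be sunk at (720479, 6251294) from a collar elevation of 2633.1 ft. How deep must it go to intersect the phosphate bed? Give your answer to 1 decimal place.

Let the plane be z = a·x + b·y + c.
Loc-12−Loc-11: 504a − 367b = 198.6;  Loc-13−Loc-11: 450a − 402b = 108.3.
Solving gives a = 1.070294730, b = 0.928688131.
Then c = 2206.2 − a·719999 − b·6251691 = −6574276.16.
At (720479, 6251294): z_contact = 771124.88 + 5805502.54 − 6574276.16 = 2351.25 ft.
Depth below ground = 2633.1 − 2351.25 = 281.8 ft.

281.8 ft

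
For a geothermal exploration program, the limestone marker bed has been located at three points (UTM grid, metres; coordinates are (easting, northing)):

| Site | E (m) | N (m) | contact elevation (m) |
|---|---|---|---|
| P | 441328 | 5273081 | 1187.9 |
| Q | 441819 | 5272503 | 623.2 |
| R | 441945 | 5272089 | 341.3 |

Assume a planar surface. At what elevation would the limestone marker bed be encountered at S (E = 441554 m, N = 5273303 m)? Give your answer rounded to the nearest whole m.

Let the plane be z = a·E + b·N + c.
Q−P: 491a − 578b = −564.7;  R−P: 617a − 992b = −846.6.
Solving gives a = −0.54311823, b = 0.51562102.
Then c = 1187.9 − a·441328 − b·5273081 = −2478030.24.
At (441554, 5273303): z = −239816.0 + 2719025.9 − 2478030.24 = 1179.6 m.

1180 m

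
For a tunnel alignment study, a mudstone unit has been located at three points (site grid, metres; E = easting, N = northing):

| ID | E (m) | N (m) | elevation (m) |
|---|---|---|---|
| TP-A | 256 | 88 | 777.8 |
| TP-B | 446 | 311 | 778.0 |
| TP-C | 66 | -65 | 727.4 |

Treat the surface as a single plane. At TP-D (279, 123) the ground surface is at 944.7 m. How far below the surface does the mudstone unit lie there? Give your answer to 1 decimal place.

Let the plane be z = a·E + b·N + c.
TP-B−TP-A: 190a + 223b = 0.2;  TP-C−TP-A: −190a − 153b = −50.4.
Solving gives a = 0.84275, b = −0.71714.
Then c = 777.8 − a·256 − b·88 = 625.16.
At (279, 123): z_contact = 235.13 − 88.21 + 625.16 = 772.08 m.
Depth below ground = 944.7 − 772.08 = 172.6 m.

172.6 m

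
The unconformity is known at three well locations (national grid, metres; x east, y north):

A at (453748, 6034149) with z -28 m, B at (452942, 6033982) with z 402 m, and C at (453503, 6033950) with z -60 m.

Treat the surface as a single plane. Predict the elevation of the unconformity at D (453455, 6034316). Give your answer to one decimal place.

378.3 m

Two edge vectors: A→B = (-806, -167, 430), A→C = (-245, -199, -32).
Normal n = (A→B) × (A→C) = (90914, -131142, 119479).
So ∂z/∂x = −n_x/n_z = −0.760920329 and ∂z/∂y = −n_y/n_z = 1.097615481.
Intercept c from A: -28 + 345266.08 − 6623175.35 = −6277937.28.
At (453455, 6034316): z = −345043.1 + 6623358.7 − 6277937.28 = 378.3 m.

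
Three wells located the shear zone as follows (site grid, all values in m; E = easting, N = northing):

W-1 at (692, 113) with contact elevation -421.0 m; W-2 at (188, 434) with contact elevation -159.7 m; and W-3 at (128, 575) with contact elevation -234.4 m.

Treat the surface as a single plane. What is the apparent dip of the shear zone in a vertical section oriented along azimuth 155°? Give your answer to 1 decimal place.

Two edge vectors: W-1→W-2 = (-504, 321, 261.3), W-1→W-3 = (-564, 462, 186.6).
Normal n = (W-1→W-2) × (W-1→W-3) = (-60822, -53326.8, -51804).
So ∂z/∂E = −n_x/n_z = −1.17408 and ∂z/∂N = −n_y/n_z = −1.02940.
Unit vector along 155° is (sin 155°, cos 155°) = (0.4226, -0.9063).
Slope in that direction = a·(0.4226) + b·(-0.9063) = 0.43676.
Apparent dip = arctan|0.43676| = 23.6° (true dip is 57.4°, so apparent ≤ true as expected).

23.6°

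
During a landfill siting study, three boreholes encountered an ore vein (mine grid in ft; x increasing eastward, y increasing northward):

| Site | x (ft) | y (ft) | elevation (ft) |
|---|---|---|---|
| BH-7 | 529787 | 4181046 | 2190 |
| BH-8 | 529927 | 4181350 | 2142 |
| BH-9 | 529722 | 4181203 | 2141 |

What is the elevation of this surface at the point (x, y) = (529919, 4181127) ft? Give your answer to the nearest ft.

2194 ft

Two edge vectors: BH-7→BH-8 = (140, 304, -48), BH-7→BH-9 = (-65, 157, -49).
Normal n = (BH-7→BH-8) × (BH-7→BH-9) = (-7360, 9980, 41740).
So ∂z/∂x = −n_x/n_z = 0.17632966 and ∂z/∂y = −n_y/n_z = −0.23909919.
Intercept c from BH-7: 2190 − 93417.16 + 999684.69 = 908457.53.
At (529919, 4181127): z = 93440.4 − 999704.1 + 908457.53 = 2193.9 ft.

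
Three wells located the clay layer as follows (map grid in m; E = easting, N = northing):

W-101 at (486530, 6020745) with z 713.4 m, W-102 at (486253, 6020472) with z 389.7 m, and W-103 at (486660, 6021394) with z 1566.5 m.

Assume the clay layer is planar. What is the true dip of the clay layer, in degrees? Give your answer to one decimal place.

Two edge vectors: W-101→W-102 = (-277, -273, -323.7), W-101→W-103 = (130, 649, 853.1).
Normal n = (W-101→W-102) × (W-101→W-103) = (-22815, 194227.7, -144283).
So ∂z/∂E = −n_x/n_z = −0.15813 and ∂z/∂N = −n_y/n_z = 1.34616.
Gradient magnitude |∇z| = √(a² + b²) = √(0.02500 + 1.81214) = 1.35541.
True dip = arctan(1.35541) = 53.6°, dipping toward S (azimuth ≈ 173°).

53.6°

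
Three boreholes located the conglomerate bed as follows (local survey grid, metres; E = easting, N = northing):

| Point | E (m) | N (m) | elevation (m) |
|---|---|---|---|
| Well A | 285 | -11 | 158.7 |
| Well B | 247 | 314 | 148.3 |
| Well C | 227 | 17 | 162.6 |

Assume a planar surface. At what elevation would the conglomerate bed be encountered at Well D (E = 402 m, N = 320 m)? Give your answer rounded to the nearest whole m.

Let the plane be z = a·E + b·N + c.
Well B−Well A: −38a + 325b = −10.4;  Well C−Well A: −58a + 28b = 3.9.
Solving gives a = −0.08764, b = −0.04225.
Then c = 158.7 − a·285 − b·-11 = 183.21.
At (402, 320): z = −35.2 − 13.5 + 183.21 = 134.5 m.

134 m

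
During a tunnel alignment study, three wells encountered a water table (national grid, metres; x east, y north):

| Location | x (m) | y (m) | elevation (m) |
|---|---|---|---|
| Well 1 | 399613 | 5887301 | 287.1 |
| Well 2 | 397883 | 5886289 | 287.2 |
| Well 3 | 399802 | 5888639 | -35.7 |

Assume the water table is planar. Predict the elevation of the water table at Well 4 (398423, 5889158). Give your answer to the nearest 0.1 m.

Two edge vectors: Well 1→Well 2 = (-1730, -1012, 0.1), Well 1→Well 3 = (189, 1338, -322.8).
Normal n = (Well 1→Well 2) × (Well 1→Well 3) = (326539.8, -558425.1, -2123472).
So ∂z/∂x = −n_x/n_z = 0.153776362 and ∂z/∂y = −n_y/n_z = −0.262977379.
Intercept c from Well 1: 287.1 − 61451.03 + 1548226.98 = 1487063.05.
At (398423, 5889158): z = 61268.0 − 1548715.3 + 1487063.05 = -384.2 m.

-384.2 m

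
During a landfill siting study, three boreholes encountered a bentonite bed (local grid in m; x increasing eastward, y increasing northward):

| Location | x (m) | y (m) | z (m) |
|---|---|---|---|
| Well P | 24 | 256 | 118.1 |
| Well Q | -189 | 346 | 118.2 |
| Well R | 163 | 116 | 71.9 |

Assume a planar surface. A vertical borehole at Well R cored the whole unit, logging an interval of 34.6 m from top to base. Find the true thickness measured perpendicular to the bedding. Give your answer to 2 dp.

29.46 m

Two edge vectors: Well P→Well Q = (-213, 90, 0.1), Well P→Well R = (139, -140, -46.2).
Normal n = (Well P→Well Q) × (Well P→Well R) = (-4144, -9826.7, 17310).
So ∂z/∂x = −n_x/n_z = 0.23940 and ∂z/∂y = −n_y/n_z = 0.56769.
|∇z| = √(a²+b²) = 0.61610, so dip δ = arctan(0.61610) = 31.64°.
True thickness = vertical thickness × cos δ = 34.6 × cos 31.64° = 29.46 m.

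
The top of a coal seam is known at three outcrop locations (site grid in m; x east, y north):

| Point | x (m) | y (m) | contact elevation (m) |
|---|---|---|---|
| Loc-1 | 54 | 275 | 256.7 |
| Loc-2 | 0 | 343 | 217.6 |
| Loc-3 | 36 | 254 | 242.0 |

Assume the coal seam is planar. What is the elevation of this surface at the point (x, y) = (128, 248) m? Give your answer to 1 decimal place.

Two edge vectors: Loc-1→Loc-2 = (-54, 68, -39.1), Loc-1→Loc-3 = (-18, -21, -14.7).
Normal n = (Loc-1→Loc-2) × (Loc-1→Loc-3) = (-1820.7, -90, 2358).
So ∂z/∂x = −n_x/n_z = 0.77214 and ∂z/∂y = −n_y/n_z = 0.03817.
Intercept c from Loc-1: 256.7 − 41.70 − 10.50 = 204.51.
At (128, 248): z = 98.8 + 9.5 + 204.51 = 312.8 m.

312.8 m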